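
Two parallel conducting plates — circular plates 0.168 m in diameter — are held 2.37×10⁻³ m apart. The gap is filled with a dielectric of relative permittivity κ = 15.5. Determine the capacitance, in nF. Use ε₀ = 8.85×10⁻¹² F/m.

C ≈ 1.28 nF

A = π(0.168/2 m)² = 2.22×10⁻² m².
C = κε₀A/d = 15.5 × 8.85×10⁻¹² × 2.22×10⁻² / 2.37×10⁻³ = 1.28×10⁻⁹ F.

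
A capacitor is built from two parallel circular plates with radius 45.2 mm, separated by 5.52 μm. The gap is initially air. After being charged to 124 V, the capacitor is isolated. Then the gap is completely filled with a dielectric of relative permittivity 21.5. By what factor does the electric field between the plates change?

Isolated ⇒ Q is held fixed.
V₂ = Q/C₂ = V₁/21.5; E = V/d, so E₂/E₁ = (V₂/V₁)(d₁/d₂) = 0.0465.

E₂/E₁ ≈ 0.0465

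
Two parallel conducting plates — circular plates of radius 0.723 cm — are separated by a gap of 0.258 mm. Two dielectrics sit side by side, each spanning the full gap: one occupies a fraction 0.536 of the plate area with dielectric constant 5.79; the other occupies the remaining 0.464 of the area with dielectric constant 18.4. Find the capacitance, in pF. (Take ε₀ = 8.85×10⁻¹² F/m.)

65.6 pF

A = π(0.723 cm)² = 1.64×10⁻⁴ m².
Side-by-side slabs ⇒ two capacitors in parallel, each spanning the full gap.
C₁ = κ₁ε₀A₁/d = 5.79 × 8.85×10⁻¹² × 8.80×10⁻⁵ / 2.58×10⁻⁴ = 1.75×10⁻¹¹ F.
C₂ = κ₂ε₀A₂/d = 18.4 × 8.85×10⁻¹² × 7.62×10⁻⁵ / 2.58×10⁻⁴ = 4.81×10⁻¹¹ F.
C = C₁ + C₂ = 6.56×10⁻¹¹ F.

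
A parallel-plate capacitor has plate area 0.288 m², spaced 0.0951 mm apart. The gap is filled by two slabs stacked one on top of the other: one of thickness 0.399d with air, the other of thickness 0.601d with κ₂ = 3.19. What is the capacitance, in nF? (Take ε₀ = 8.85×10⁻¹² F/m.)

45.6 nF

Stacked slabs ⇒ two capacitors in series, each with the full plate area.
C₁ = κ₁ε₀A/d₁ = 1.00 × 8.85×10⁻¹² × 0.288 / 3.79×10⁻⁵ = 6.72×10⁻⁸ F.
C₂ = κ₂ε₀A/d₂ = 3.19 × 8.85×10⁻¹² × 0.288 / 5.72×10⁻⁵ = 1.42×10⁻⁷ F.
C = (1/C₁ + 1/C₂)⁻¹ = 4.56×10⁻⁸ F.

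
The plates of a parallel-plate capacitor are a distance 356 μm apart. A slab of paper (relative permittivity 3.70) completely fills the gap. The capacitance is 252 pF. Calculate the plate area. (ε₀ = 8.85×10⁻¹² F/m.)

27.4 cm²

A = Cd/(κε₀) = 2.52×10⁻¹⁰ × 3.56×10⁻⁴ / (3.70 × 8.85×10⁻¹²) = 2.74×10⁻³ m².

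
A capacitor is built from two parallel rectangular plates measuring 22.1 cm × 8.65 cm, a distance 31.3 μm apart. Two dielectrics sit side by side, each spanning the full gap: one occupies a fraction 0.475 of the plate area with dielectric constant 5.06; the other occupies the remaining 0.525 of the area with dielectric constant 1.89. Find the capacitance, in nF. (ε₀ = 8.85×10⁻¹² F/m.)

A = 22.1 × 8.65 cm² = 1.91×10⁻² m².
Side-by-side slabs ⇒ two capacitors in parallel, each spanning the full gap.
C₁ = κ₁ε₀A₁/d = 5.06 × 8.85×10⁻¹² × 9.08×10⁻³ / 3.13×10⁻⁵ = 1.30×10⁻⁸ F.
C₂ = κ₂ε₀A₂/d = 1.89 × 8.85×10⁻¹² × 1.00×10⁻² / 3.13×10⁻⁵ = 5.36×10⁻⁹ F.
C = C₁ + C₂ = 1.84×10⁻⁸ F.

C ≈ 18.4 nF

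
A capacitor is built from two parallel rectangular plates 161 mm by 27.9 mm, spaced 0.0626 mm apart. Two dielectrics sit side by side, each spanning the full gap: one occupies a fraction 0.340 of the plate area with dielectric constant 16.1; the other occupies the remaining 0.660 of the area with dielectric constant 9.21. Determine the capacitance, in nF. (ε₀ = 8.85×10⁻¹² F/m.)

C ≈ 7.34 nF

A = 161 × 27.9 mm² = 4.49×10⁻³ m².
Side-by-side slabs ⇒ two capacitors in parallel, each spanning the full gap.
C₁ = κ₁ε₀A₁/d = 16.1 × 8.85×10⁻¹² × 1.53×10⁻³ / 6.26×10⁻⁵ = 3.48×10⁻⁹ F.
C₂ = κ₂ε₀A₂/d = 9.21 × 8.85×10⁻¹² × 2.96×10⁻³ / 6.26×10⁻⁵ = 3.86×10⁻⁹ F.
C = C₁ + C₂ = 7.34×10⁻⁹ F.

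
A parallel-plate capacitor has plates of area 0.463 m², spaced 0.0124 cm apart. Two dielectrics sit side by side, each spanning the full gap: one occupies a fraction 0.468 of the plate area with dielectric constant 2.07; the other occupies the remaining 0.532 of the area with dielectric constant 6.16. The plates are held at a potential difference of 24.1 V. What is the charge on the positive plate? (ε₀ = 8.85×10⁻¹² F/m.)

Side-by-side slabs ⇒ two capacitors in parallel, each spanning the full gap.
C₁ = κ₁ε₀A₁/d = 2.07 × 8.85×10⁻¹² × 0.217 / 1.24×10⁻⁴ = 3.20×10⁻⁸ F.
C₂ = κ₂ε₀A₂/d = 6.16 × 8.85×10⁻¹² × 0.246 / 1.24×10⁻⁴ = 1.08×10⁻⁷ F.
C = C₁ + C₂ = 1.40×10⁻⁷ F.
Q = CV = 1.40×10⁻⁷ × 24.1 = 3.38×10⁻⁶ C.

3.38 μC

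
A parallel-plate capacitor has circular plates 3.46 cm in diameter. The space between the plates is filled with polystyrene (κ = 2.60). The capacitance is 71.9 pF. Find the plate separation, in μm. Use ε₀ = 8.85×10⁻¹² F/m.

A = π(3.46/2 cm)² = 9.40×10⁻⁴ m².
d = κε₀A/C = 2.60 × 8.85×10⁻¹² × 9.40×10⁻⁴ / 7.19×10⁻¹¹ = 3.01×10⁻⁴ m.

301 μm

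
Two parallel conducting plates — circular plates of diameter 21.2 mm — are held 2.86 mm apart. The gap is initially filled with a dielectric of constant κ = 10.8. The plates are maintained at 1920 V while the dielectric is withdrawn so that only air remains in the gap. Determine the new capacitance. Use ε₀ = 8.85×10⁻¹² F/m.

1.09 pF

A = π(21.2/2 mm)² = 3.53×10⁻⁴ m².
Initially C₁ = κε₀A/d = 10.8 × 8.85×10⁻¹² × 3.53×10⁻⁴ / 2.86×10⁻³ = 1.18×10⁻¹¹ F.
C = κε₀A/d scales with κ, so C₂/C₁ = 1/κ = 1/10.8 = 0.0926.
C₂ = 0.0926 × 1.18×10⁻¹¹ = 1.09×10⁻¹² F.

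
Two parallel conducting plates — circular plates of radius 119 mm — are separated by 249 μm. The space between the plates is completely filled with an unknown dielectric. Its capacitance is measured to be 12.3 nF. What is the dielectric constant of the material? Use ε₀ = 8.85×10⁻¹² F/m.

κ ≈ 7.78

A = π(119 mm)² = 4.45×10⁻² m².
κ = Cd/(ε₀A) = 1.23×10⁻⁸ × 2.49×10⁻⁴ / (8.85×10⁻¹² × 4.45×10⁻²) = 7.78.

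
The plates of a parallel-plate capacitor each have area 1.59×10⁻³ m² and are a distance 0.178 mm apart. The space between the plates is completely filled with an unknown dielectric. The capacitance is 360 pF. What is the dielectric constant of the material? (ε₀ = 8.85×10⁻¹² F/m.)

κ = Cd/(ε₀A) = 3.60×10⁻¹⁰ × 1.78×10⁻⁴ / (8.85×10⁻¹² × 1.59×10⁻³) = 4.55.

4.55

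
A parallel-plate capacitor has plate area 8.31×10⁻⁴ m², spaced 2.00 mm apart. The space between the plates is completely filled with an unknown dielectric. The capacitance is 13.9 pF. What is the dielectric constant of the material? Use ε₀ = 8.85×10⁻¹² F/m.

κ = Cd/(ε₀A) = 1.39×10⁻¹¹ × 2.00×10⁻³ / (8.85×10⁻¹² × 8.31×10⁻⁴) = 3.78.

3.78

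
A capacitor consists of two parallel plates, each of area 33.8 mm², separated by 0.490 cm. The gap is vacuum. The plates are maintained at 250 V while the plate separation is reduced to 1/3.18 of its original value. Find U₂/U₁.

3.18

Battery connected ⇒ V is held fixed.
C₂ = 3.18 C₁ and U = ½CV², so U₂/U₁ = C₂/C₁ = 3.18.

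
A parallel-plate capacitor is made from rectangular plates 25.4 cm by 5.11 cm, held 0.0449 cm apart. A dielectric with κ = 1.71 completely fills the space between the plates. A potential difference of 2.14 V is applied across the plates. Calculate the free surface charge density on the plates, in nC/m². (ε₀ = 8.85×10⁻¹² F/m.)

A = 25.4 × 5.11 cm² = 1.30×10⁻² m².
C = κε₀A/d = 1.71 × 8.85×10⁻¹² × 1.30×10⁻² / 4.49×10⁻⁴ = 4.37×10⁻¹⁰ F.
σ = Q/A = CV/A = 4.37×10⁻¹⁰ × 2.14 / 1.30×10⁻² = 7.21×10⁻⁸ C/m².

72.1 nC/m²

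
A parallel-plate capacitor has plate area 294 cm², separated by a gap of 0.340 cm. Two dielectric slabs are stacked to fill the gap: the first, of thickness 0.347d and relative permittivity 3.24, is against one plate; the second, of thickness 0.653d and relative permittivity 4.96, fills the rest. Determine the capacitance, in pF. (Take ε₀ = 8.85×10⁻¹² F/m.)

A = 294 cm² = 2.94×10⁻² m².
Stacked slabs ⇒ two capacitors in series, each with the full plate area.
C₁ = κ₁ε₀A/d₁ = 3.24 × 8.85×10⁻¹² × 2.94×10⁻² / 1.18×10⁻³ = 7.15×10⁻¹⁰ F.
C₂ = κ₂ε₀A/d₂ = 4.96 × 8.85×10⁻¹² × 2.94×10⁻² / 2.22×10⁻³ = 5.81×10⁻¹⁰ F.
C = (1/C₁ + 1/C₂)⁻¹ = 3.21×10⁻¹⁰ F.

C ≈ 321 pF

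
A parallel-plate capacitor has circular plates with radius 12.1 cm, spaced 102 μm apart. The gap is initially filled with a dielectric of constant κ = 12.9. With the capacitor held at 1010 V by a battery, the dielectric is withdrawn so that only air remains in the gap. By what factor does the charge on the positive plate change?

Battery connected ⇒ V is held fixed.
C₂ = 0.0775 C₁ and Q = CV, so Q₂/Q₁ = C₂/C₁ = 0.0775.

Q₂/Q₁ ≈ 0.0775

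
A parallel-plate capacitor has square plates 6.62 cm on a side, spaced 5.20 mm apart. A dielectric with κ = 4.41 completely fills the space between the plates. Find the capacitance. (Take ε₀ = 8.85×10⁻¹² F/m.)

A = (6.62 cm)² = 4.38×10⁻³ m².
C = κε₀A/d = 4.41 × 8.85×10⁻¹² × 4.38×10⁻³ / 5.20×10⁻³ = 3.29×10⁻¹¹ F.

32.9 pF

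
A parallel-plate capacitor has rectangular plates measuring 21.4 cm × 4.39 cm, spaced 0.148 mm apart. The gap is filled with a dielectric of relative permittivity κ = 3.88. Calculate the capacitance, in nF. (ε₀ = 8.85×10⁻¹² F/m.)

C ≈ 2.18 nF

A = 21.4 × 4.39 cm² = 9.39×10⁻³ m².
C = κε₀A/d = 3.88 × 8.85×10⁻¹² × 9.39×10⁻³ / 1.48×10⁻⁴ = 2.18×10⁻⁹ F.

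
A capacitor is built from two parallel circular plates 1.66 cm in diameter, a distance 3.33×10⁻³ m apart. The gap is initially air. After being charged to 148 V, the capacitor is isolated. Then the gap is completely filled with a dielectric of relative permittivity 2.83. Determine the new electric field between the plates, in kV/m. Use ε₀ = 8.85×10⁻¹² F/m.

E ≈ 15.7 kV/m

A = π(1.66/2 cm)² = 2.16×10⁻⁴ m².
Initially C₁ = ε₀A/d = 8.85×10⁻¹² × 2.16×10⁻⁴ / 3.33×10⁻³ = 5.75×10⁻¹³ F.
E₁ = 4.44×10⁴ V/m.
Isolated ⇒ Q is held fixed. V₂ = Q/C₂ = V₁/2.83; E = V/d, so E₂/E₁ = (V₂/V₁)(d₁/d₂) = 0.353.
E₂ = 0.353 × 4.44×10⁴ = 1.57×10⁴ V/m.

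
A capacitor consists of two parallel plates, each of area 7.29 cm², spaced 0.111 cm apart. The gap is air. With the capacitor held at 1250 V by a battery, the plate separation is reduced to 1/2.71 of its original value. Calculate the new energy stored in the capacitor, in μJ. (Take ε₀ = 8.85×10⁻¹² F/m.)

U ≈ 12.3 μJ

A = 7.29 cm² = 7.29×10⁻⁴ m².
Initially C₁ = ε₀A/d = 8.85×10⁻¹² × 7.29×10⁻⁴ / 1.11×10⁻³ = 5.81×10⁻¹² F.
U₁ = 4.54×10⁻⁶ J.
Battery connected ⇒ V is held fixed. C₂ = 2.71 C₁ and U = ½CV², so U₂/U₁ = C₂/C₁ = 2.71.
U₂ = 2.71 × 4.54×10⁻⁶ = 1.23×10⁻⁵ J.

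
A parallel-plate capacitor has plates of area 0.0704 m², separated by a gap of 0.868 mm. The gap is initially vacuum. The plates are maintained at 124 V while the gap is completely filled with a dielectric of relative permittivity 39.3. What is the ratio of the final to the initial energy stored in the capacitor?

Battery connected ⇒ V is held fixed.
C₂ = 39.3 C₁ and U = ½CV², so U₂/U₁ = C₂/C₁ = 39.3.

U₂/U₁ ≈ 39.3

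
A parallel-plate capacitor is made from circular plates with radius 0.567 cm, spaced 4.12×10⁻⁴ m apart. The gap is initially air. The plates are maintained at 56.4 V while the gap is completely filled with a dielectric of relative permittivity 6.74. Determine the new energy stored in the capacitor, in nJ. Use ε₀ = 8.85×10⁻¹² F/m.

23.3 nJ

A = π(0.567 cm)² = 1.01×10⁻⁴ m².
Initially C₁ = ε₀A/d = 8.85×10⁻¹² × 1.01×10⁻⁴ / 4.12×10⁻⁴ = 2.17×10⁻¹² F.
U₁ = 3.45×10⁻⁹ J.
Battery connected ⇒ V is held fixed. C₂ = 6.74 C₁ and U = ½CV², so U₂/U₁ = C₂/C₁ = 6.74.
U₂ = 6.74 × 3.45×10⁻⁹ = 2.33×10⁻⁸ J.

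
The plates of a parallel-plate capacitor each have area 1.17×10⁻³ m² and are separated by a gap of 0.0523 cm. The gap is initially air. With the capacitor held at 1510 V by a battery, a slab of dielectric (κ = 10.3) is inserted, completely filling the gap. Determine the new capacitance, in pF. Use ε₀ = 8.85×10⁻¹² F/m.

Initially C₁ = ε₀A/d = 8.85×10⁻¹² × 1.17×10⁻³ / 5.23×10⁻⁴ = 1.98×10⁻¹¹ F.
C = κε₀A/d scales with κ, so C₂/C₁ = κ = 10.3.
C₂ = 10.3 × 1.98×10⁻¹¹ = 2.04×10⁻¹⁰ F.

C ≈ 204 pF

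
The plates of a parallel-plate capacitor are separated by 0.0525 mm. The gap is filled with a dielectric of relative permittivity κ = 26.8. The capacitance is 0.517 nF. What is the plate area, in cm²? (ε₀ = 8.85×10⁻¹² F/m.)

A = Cd/(κε₀) = 5.17×10⁻¹⁰ × 5.25×10⁻⁵ / (26.8 × 8.85×10⁻¹²) = 1.14×10⁻⁴ m².

1.14 cm²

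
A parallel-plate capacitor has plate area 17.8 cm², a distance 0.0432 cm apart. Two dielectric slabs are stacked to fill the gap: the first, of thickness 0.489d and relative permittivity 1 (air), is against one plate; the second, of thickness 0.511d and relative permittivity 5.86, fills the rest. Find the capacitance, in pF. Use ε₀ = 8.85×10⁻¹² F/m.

A = 17.8 cm² = 1.78×10⁻³ m².
Stacked slabs ⇒ two capacitors in series, each with the full plate area.
C₁ = κ₁ε₀A/d₁ = 1.00 × 8.85×10⁻¹² × 1.78×10⁻³ / 2.11×10⁻⁴ = 7.46×10⁻¹¹ F.
C₂ = κ₂ε₀A/d₂ = 5.86 × 8.85×10⁻¹² × 1.78×10⁻³ / 2.21×10⁻⁴ = 4.18×10⁻¹⁰ F.
C = (1/C₁ + 1/C₂)⁻¹ = 6.33×10⁻¹¹ F.

C ≈ 63.3 pF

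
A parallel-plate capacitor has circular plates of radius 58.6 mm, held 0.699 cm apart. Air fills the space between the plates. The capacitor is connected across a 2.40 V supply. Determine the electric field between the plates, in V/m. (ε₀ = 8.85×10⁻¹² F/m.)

E = V/d = 2.40 / 6.99×10⁻³ = 3.43×10² V/m.

343 V/m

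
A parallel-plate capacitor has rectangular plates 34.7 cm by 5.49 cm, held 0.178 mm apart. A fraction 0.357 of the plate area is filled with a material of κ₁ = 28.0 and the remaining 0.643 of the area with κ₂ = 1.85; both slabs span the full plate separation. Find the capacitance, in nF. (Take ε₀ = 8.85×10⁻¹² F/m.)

C ≈ 10.6 nF

A = 34.7 × 5.49 cm² = 1.91×10⁻² m².
Side-by-side slabs ⇒ two capacitors in parallel, each spanning the full gap.
C₁ = κ₁ε₀A₁/d = 28.0 × 8.85×10⁻¹² × 6.80×10⁻³ / 1.78×10⁻⁴ = 9.47×10⁻⁹ F.
C₂ = κ₂ε₀A₂/d = 1.85 × 8.85×10⁻¹² × 1.22×10⁻² / 1.78×10⁻⁴ = 1.13×10⁻⁹ F.
C = C₁ + C₂ = 1.06×10⁻⁸ F.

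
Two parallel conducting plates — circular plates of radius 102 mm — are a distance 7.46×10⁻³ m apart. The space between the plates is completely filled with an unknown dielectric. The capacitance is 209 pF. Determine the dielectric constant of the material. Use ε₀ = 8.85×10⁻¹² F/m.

κ ≈ 5.39

A = π(102 mm)² = 3.27×10⁻² m².
κ = Cd/(ε₀A) = 2.09×10⁻¹⁰ × 7.46×10⁻³ / (8.85×10⁻¹² × 3.27×10⁻²) = 5.39.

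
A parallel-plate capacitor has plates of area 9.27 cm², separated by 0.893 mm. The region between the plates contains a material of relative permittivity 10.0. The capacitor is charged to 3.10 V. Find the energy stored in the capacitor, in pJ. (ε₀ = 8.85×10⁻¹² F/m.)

U ≈ 441 pJ

A = 9.27 cm² = 9.27×10⁻⁴ m².
C = κε₀A/d = 10.0 × 8.85×10⁻¹² × 9.27×10⁻⁴ / 8.93×10⁻⁴ = 9.19×10⁻¹¹ F.
U = ½CV² = ½ × 9.19×10⁻¹¹ × (3.10)² = 4.41×10⁻¹⁰ J.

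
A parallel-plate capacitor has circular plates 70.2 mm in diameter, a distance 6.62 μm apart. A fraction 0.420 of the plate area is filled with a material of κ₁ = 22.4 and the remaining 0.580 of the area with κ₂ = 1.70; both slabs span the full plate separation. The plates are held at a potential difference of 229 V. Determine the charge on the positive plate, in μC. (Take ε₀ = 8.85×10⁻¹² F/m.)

A = π(70.2/2 mm)² = 3.87×10⁻³ m².
Side-by-side slabs ⇒ two capacitors in parallel, each spanning the full gap.
C₁ = κ₁ε₀A₁/d = 22.4 × 8.85×10⁻¹² × 1.63×10⁻³ / 6.62×10⁻⁶ = 4.87×10⁻⁸ F.
C₂ = κ₂ε₀A₂/d = 1.70 × 8.85×10⁻¹² × 2.24×10⁻³ / 6.62×10⁻⁶ = 5.10×10⁻⁹ F.
C = C₁ + C₂ = 5.38×10⁻⁸ F.
Q = CV = 5.38×10⁻⁸ × 229 = 1.23×10⁻⁵ C.

Q ≈ 12.3 μC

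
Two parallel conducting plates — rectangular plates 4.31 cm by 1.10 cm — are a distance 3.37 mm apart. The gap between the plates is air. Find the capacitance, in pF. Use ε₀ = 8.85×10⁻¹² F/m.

1.25 pF

A = 4.31 × 1.10 cm² = 4.74×10⁻⁴ m².
C = ε₀A/d = 8.85×10⁻¹² × 4.74×10⁻⁴ / 3.37×10⁻³ = 1.25×10⁻¹² F.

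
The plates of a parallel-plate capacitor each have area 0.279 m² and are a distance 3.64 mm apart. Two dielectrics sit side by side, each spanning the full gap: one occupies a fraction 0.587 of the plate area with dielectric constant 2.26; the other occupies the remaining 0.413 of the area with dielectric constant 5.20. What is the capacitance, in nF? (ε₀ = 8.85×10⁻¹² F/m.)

Side-by-side slabs ⇒ two capacitors in parallel, each spanning the full gap.
C₁ = κ₁ε₀A₁/d = 2.26 × 8.85×10⁻¹² × 0.164 / 3.64×10⁻³ = 9.00×10⁻¹⁰ F.
C₂ = κ₂ε₀A₂/d = 5.20 × 8.85×10⁻¹² × 0.115 / 3.64×10⁻³ = 1.46×10⁻⁹ F.
C = C₁ + C₂ = 2.36×10⁻⁹ F.

C ≈ 2.36 nF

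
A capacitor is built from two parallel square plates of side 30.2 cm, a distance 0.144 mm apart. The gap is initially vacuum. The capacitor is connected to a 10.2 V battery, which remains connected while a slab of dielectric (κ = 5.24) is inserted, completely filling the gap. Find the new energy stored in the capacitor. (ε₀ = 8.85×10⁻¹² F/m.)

1.53 μJ

A = (30.2 cm)² = 9.12×10⁻² m².
Initially C₁ = ε₀A/d = 8.85×10⁻¹² × 9.12×10⁻² / 1.44×10⁻⁴ = 5.61×10⁻⁹ F.
U₁ = 2.92×10⁻⁷ J.
Battery connected ⇒ V is held fixed. C₂ = 5.24 C₁ and U = ½CV², so U₂/U₁ = C₂/C₁ = 5.24.
U₂ = 5.24 × 2.92×10⁻⁷ = 1.53×10⁻⁶ J.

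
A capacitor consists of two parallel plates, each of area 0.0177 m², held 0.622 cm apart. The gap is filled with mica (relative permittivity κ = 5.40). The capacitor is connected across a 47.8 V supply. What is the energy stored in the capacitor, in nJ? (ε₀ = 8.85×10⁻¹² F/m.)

155 nJ

C = κε₀A/d = 5.40 × 8.85×10⁻¹² × 1.77×10⁻² / 6.22×10⁻³ = 1.36×10⁻¹⁰ F.
U = ½CV² = ½ × 1.36×10⁻¹⁰ × (47.8)² = 1.55×10⁻⁷ J.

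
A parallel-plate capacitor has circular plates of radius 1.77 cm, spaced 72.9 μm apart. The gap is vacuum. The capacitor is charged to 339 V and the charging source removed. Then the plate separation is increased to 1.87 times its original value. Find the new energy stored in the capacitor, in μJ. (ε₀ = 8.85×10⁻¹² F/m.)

U ≈ 12.8 μJ

A = π(1.77 cm)² = 9.84×10⁻⁴ m².
Initially C₁ = ε₀A/d = 8.85×10⁻¹² × 9.84×10⁻⁴ / 7.29×10⁻⁵ = 1.19×10⁻¹⁰ F.
U₁ = 6.87×10⁻⁶ J.
Isolated ⇒ Q is held fixed. C₂ = 0.535 C₁ and U = Q²/(2C), so U₂/U₁ = C₁/C₂ = 1.87.
U₂ = 1.87 × 6.87×10⁻⁶ = 1.28×10⁻⁵ J.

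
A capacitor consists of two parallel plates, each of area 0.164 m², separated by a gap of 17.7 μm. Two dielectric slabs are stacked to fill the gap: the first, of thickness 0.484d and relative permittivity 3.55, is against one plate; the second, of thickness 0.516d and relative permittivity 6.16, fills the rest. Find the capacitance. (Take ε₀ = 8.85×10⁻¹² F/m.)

C ≈ 373 nF

Stacked slabs ⇒ two capacitors in series, each with the full plate area.
C₁ = κ₁ε₀A/d₁ = 3.55 × 8.85×10⁻¹² × 0.164 / 8.57×10⁻⁶ = 6.01×10⁻⁷ F.
C₂ = κ₂ε₀A/d₂ = 6.16 × 8.85×10⁻¹² × 0.164 / 9.13×10⁻⁶ = 9.79×10⁻⁷ F.
C = (1/C₁ + 1/C₂)⁻¹ = 3.73×10⁻⁷ F.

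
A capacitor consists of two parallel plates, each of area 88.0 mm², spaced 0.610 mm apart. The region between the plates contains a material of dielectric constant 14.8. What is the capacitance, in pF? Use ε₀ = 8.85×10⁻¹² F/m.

A = 88.0 mm² = 8.80×10⁻⁵ m².
C = κε₀A/d = 14.8 × 8.85×10⁻¹² × 8.80×10⁻⁵ / 6.10×10⁻⁴ = 1.89×10⁻¹¹ F.

C ≈ 18.9 pF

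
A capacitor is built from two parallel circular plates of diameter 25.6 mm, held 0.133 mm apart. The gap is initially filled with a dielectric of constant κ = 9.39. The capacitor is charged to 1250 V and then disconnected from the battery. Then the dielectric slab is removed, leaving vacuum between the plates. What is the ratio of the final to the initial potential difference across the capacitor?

Isolated ⇒ Q is held fixed.
C₂ = 0.106 C₁ and V = Q/C, so V₂/V₁ = C₁/C₂ = 9.39.

9.39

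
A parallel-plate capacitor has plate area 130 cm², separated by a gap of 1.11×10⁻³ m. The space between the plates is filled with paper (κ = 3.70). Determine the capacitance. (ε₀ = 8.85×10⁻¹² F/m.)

C ≈ 384 pF

A = 130 cm² = 1.30×10⁻² m².
C = κε₀A/d = 3.70 × 8.85×10⁻¹² × 1.30×10⁻² / 1.11×10⁻³ = 3.84×10⁻¹⁰ F.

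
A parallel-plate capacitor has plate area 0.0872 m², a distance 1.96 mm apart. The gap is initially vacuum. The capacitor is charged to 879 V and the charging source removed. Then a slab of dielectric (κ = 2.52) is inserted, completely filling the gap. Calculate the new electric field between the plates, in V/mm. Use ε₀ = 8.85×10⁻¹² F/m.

Initially C₁ = ε₀A/d = 8.85×10⁻¹² × 8.72×10⁻² / 1.96×10⁻³ = 3.94×10⁻¹⁰ F.
E₁ = 4.48×10⁵ V/m.
Isolated ⇒ Q is held fixed. V₂ = Q/C₂ = V₁/2.52; E = V/d, so E₂/E₁ = (V₂/V₁)(d₁/d₂) = 0.397.
E₂ = 0.397 × 4.48×10⁵ = 1.78×10⁵ V/m.

E ≈ 178 V/mm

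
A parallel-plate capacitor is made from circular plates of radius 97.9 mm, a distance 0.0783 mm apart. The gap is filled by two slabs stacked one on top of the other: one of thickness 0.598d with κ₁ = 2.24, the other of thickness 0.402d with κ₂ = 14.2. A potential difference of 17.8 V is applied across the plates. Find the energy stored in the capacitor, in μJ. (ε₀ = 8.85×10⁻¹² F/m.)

U ≈ 1.83 μJ

A = π(97.9 mm)² = 3.01×10⁻² m².
Stacked slabs ⇒ two capacitors in series, each with the full plate area.
C₁ = κ₁ε₀A/d₁ = 2.24 × 8.85×10⁻¹² × 3.01×10⁻² / 4.68×10⁻⁵ = 1.27×10⁻⁸ F.
C₂ = κ₂ε₀A/d₂ = 14.2 × 8.85×10⁻¹² × 3.01×10⁻² / 3.15×10⁻⁵ = 1.20×10⁻⁷ F.
C = (1/C₁ + 1/C₂)⁻¹ = 1.15×10⁻⁸ F.
U = ½CV² = ½ × 1.15×10⁻⁸ × (17.8)² = 1.83×10⁻⁶ J.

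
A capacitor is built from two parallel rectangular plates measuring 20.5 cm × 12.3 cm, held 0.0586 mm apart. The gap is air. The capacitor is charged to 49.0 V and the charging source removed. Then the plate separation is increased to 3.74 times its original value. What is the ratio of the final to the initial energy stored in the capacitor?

Isolated ⇒ Q is held fixed.
C₂ = 0.267 C₁ and U = Q²/(2C), so U₂/U₁ = C₁/C₂ = 3.74.

3.74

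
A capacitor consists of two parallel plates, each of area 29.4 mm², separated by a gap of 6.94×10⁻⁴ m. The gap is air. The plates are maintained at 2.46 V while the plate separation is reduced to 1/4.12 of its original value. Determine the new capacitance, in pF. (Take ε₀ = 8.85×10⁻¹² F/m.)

1.54 pF

A = 29.4 mm² = 2.94×10⁻⁵ m².
Initially C₁ = ε₀A/d = 8.85×10⁻¹² × 2.94×10⁻⁵ / 6.94×10⁻⁴ = 3.75×10⁻¹³ F.
C = ε₀A/d scales as 1/d, so C₂/C₁ = d₁/d₂ = 4.12.
C₂ = 4.12 × 3.75×10⁻¹³ = 1.54×10⁻¹² F.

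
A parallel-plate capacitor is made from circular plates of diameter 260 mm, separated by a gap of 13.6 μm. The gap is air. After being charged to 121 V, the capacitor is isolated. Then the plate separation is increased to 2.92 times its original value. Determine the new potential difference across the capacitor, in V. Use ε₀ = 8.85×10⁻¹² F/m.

A = π(260/2 mm)² = 5.31×10⁻² m².
Initially C₁ = ε₀A/d = 8.85×10⁻¹² × 5.31×10⁻² / 1.36×10⁻⁵ = 3.45×10⁻⁸ F.
V₁ = 1.21×10² V.
Isolated ⇒ Q is held fixed. C₂ = 0.342 C₁ and V = Q/C, so V₂/V₁ = C₁/C₂ = 2.92.
V₂ = 2.92 × 1.21×10² = 3.53×10² V.

353 V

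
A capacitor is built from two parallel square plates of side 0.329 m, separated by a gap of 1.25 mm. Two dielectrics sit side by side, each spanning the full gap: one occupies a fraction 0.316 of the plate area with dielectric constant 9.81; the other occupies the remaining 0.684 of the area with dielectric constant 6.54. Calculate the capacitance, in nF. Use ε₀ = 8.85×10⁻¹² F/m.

A = (0.329 m)² = 0.108 m².
Side-by-side slabs ⇒ two capacitors in parallel, each spanning the full gap.
C₁ = κ₁ε₀A₁/d = 9.81 × 8.85×10⁻¹² × 3.42×10⁻² / 1.25×10⁻³ = 2.38×10⁻⁹ F.
C₂ = κ₂ε₀A₂/d = 6.54 × 8.85×10⁻¹² × 7.40×10⁻² / 1.25×10⁻³ = 3.43×10⁻⁹ F.
C = C₁ + C₂ = 5.80×10⁻⁹ F.

C ≈ 5.80 nF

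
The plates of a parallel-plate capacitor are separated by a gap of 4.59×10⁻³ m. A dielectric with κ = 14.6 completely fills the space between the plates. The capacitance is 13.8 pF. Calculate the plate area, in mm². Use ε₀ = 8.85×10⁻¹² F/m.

A = Cd/(κε₀) = 1.38×10⁻¹¹ × 4.59×10⁻³ / (14.6 × 8.85×10⁻¹²) = 4.90×10⁻⁴ m².

A ≈ 490 mm²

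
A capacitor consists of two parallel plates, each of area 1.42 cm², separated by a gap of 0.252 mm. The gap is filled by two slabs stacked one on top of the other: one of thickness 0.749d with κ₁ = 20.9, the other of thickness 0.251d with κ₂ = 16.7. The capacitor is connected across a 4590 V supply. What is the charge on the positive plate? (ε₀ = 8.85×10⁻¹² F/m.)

A = 1.42 cm² = 1.42×10⁻⁴ m².
Stacked slabs ⇒ two capacitors in series, each with the full plate area.
C₁ = κ₁ε₀A/d₁ = 20.9 × 8.85×10⁻¹² × 1.42×10⁻⁴ / 1.89×10⁻⁴ = 1.39×10⁻¹⁰ F.
C₂ = κ₂ε₀A/d₂ = 16.7 × 8.85×10⁻¹² × 1.42×10⁻⁴ / 6.33×10⁻⁵ = 3.32×10⁻¹⁰ F.
C = (1/C₁ + 1/C₂)⁻¹ = 9.80×10⁻¹¹ F.
Q = CV = 9.80×10⁻¹¹ × 4590 = 4.50×10⁻⁷ C.

450 nC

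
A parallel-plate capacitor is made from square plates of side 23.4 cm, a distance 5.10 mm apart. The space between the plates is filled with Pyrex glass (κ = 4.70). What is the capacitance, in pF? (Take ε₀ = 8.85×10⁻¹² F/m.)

C ≈ 447 pF

A = (23.4 cm)² = 5.48×10⁻² m².
C = κε₀A/d = 4.70 × 8.85×10⁻¹² × 5.48×10⁻² / 5.10×10⁻³ = 4.47×10⁻¹⁰ F.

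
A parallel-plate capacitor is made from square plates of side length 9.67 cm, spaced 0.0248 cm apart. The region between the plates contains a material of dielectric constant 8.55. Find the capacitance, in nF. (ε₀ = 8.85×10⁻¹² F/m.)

A = (9.67 cm)² = 9.35×10⁻³ m².
C = κε₀A/d = 8.55 × 8.85×10⁻¹² × 9.35×10⁻³ / 2.48×10⁻⁴ = 2.85×10⁻⁹ F.

C ≈ 2.85 nF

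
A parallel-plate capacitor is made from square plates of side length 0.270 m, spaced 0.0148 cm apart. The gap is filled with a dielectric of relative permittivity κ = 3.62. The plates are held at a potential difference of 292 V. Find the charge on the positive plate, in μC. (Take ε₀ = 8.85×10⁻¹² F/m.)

Q ≈ 4.61 μC

A = (0.270 m)² = 7.29×10⁻² m².
C = κε₀A/d = 3.62 × 8.85×10⁻¹² × 7.29×10⁻² / 1.48×10⁻⁴ = 1.58×10⁻⁸ F.
Q = CV = 1.58×10⁻⁸ × 292 = 4.61×10⁻⁶ C.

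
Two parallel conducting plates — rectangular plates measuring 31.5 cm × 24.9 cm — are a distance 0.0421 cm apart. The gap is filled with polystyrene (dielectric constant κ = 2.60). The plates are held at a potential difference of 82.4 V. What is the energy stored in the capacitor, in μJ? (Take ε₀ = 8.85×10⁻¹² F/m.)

14.6 μJ

A = 31.5 × 24.9 cm² = 7.84×10⁻² m².
C = κε₀A/d = 2.60 × 8.85×10⁻¹² × 7.84×10⁻² / 4.21×10⁻⁴ = 4.29×10⁻⁹ F.
U = ½CV² = ½ × 4.29×10⁻⁹ × (82.4)² = 1.46×10⁻⁵ J.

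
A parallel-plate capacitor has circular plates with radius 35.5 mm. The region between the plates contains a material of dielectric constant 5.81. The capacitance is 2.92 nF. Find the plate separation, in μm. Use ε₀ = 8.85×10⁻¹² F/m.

A = π(35.5 mm)² = 3.96×10⁻³ m².
d = κε₀A/C = 5.81 × 8.85×10⁻¹² × 3.96×10⁻³ / 2.92×10⁻⁹ = 6.97×10⁻⁵ m.

d ≈ 69.7 μm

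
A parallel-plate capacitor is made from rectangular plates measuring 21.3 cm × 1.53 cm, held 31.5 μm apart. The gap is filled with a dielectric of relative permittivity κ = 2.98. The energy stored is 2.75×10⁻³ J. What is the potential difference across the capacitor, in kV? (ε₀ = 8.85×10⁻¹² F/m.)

V ≈ 1.42 kV

A = 21.3 × 1.53 cm² = 3.26×10⁻³ m².
C = κε₀A/d = 2.98 × 8.85×10⁻¹² × 3.26×10⁻³ / 3.15×10⁻⁵ = 2.73×10⁻⁹ F.
V = √(2U/C) = √(2 × 2.75×10⁻³ / 2.73×10⁻⁹) = 1.42×10³ V.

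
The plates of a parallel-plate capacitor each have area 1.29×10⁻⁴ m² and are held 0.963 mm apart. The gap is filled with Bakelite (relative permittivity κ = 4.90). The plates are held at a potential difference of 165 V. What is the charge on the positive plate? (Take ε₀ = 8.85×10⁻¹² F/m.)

Q ≈ 0.958 nC

C = κε₀A/d = 4.90 × 8.85×10⁻¹² × 1.29×10⁻⁴ / 9.63×10⁻⁴ = 5.81×10⁻¹² F.
Q = CV = 5.81×10⁻¹² × 165 = 9.58×10⁻¹⁰ C.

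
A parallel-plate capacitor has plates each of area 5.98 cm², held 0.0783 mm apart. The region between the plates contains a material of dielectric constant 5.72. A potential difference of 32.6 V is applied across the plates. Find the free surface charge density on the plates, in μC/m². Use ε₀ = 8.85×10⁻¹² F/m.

21.1 μC/m²

A = 5.98 cm² = 5.98×10⁻⁴ m².
C = κε₀A/d = 5.72 × 8.85×10⁻¹² × 5.98×10⁻⁴ / 7.83×10⁻⁵ = 3.87×10⁻¹⁰ F.
σ = Q/A = CV/A = 3.87×10⁻¹⁰ × 32.6 / 5.98×10⁻⁴ = 2.11×10⁻⁵ C/m².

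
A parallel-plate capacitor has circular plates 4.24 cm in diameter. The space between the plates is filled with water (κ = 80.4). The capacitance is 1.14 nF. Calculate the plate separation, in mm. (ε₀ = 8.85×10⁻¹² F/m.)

A = π(4.24/2 cm)² = 1.41×10⁻³ m².
d = κε₀A/C = 80.4 × 8.85×10⁻¹² × 1.41×10⁻³ / 1.14×10⁻⁹ = 8.81×10⁻⁴ m.

d ≈ 0.881 mm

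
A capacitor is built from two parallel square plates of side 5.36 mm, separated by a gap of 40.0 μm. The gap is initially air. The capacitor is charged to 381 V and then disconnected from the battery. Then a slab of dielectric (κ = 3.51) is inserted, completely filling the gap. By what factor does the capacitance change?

3.51

C = κε₀A/d scales with κ, so C₂/C₁ = κ = 3.51.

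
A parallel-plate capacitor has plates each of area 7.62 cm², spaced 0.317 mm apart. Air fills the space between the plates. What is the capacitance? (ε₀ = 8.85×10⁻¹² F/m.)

C ≈ 21.3 pF

A = 7.62 cm² = 7.62×10⁻⁴ m².
C = ε₀A/d = 8.85×10⁻¹² × 7.62×10⁻⁴ / 3.17×10⁻⁴ = 2.13×10⁻¹¹ F.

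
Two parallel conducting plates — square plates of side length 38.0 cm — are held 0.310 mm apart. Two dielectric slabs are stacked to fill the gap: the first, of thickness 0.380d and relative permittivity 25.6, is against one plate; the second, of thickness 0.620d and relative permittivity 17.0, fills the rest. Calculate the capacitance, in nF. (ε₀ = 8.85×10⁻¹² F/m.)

A = (38.0 cm)² = 0.144 m².
Stacked slabs ⇒ two capacitors in series, each with the full plate area.
C₁ = κ₁ε₀A/d₁ = 25.6 × 8.85×10⁻¹² × 0.144 / 1.18×10⁻⁴ = 2.78×10⁻⁷ F.
C₂ = κ₂ε₀A/d₂ = 17.0 × 8.85×10⁻¹² × 0.144 / 1.92×10⁻⁴ = 1.13×10⁻⁷ F.
C = (1/C₁ + 1/C₂)⁻¹ = 8.03×10⁻⁸ F.

80.3 nF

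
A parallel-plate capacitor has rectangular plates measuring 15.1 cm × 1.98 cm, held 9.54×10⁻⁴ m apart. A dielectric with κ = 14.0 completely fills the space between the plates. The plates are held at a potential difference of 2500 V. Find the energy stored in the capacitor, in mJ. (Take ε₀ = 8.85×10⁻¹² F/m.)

A = 15.1 × 1.98 cm² = 2.99×10⁻³ m².
C = κε₀A/d = 14.0 × 8.85×10⁻¹² × 2.99×10⁻³ / 9.54×10⁻⁴ = 3.88×10⁻¹⁰ F.
U = ½CV² = ½ × 3.88×10⁻¹⁰ × (2500)² = 1.21×10⁻³ J.

1.21 mJ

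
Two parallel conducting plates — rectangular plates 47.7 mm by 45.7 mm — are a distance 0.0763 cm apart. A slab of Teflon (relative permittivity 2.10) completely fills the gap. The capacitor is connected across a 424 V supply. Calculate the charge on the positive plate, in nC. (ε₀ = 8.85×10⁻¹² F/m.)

A = 47.7 × 45.7 mm² = 2.18×10⁻³ m².
C = κε₀A/d = 2.10 × 8.85×10⁻¹² × 2.18×10⁻³ / 7.63×10⁻⁴ = 5.31×10⁻¹¹ F.
Q = CV = 5.31×10⁻¹¹ × 424 = 2.25×10⁻⁸ C.

Q ≈ 22.5 nC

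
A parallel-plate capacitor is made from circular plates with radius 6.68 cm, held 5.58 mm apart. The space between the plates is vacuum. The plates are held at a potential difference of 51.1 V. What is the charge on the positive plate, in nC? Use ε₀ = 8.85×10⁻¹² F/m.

Q ≈ 1.14 nC

A = π(6.68 cm)² = 1.40×10⁻² m².
C = ε₀A/d = 8.85×10⁻¹² × 1.40×10⁻² / 5.58×10⁻³ = 2.22×10⁻¹¹ F.
Q = CV = 2.22×10⁻¹¹ × 51.1 = 1.14×10⁻⁹ C.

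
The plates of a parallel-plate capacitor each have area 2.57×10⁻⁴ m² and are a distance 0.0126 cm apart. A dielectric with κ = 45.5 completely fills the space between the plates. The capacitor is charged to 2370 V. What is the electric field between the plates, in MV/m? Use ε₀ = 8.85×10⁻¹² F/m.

E = V/d = 2370 / 1.26×10⁻⁴ = 1.88×10⁷ V/m.

18.8 MV/m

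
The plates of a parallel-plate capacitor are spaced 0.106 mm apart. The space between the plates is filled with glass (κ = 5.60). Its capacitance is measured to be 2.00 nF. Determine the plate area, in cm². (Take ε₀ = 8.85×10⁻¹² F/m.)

42.8 cm²

A = Cd/(κε₀) = 2.00×10⁻⁹ × 1.06×10⁻⁴ / (5.60 × 8.85×10⁻¹²) = 4.28×10⁻³ m².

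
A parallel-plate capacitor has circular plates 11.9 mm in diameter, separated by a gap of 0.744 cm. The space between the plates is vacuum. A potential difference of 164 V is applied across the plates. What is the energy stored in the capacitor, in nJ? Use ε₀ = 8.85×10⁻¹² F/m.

A = π(11.9/2 mm)² = 1.11×10⁻⁴ m².
C = ε₀A/d = 8.85×10⁻¹² × 1.11×10⁻⁴ / 7.44×10⁻³ = 1.32×10⁻¹³ F.
U = ½CV² = ½ × 1.32×10⁻¹³ × (164)² = 1.78×10⁻⁹ J.

U ≈ 1.78 nJ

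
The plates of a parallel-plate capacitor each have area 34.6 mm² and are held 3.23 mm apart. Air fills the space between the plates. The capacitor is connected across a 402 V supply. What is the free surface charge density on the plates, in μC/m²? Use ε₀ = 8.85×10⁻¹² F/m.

σ ≈ 1.10 μC/m²

A = 34.6 mm² = 3.46×10⁻⁵ m².
C = ε₀A/d = 8.85×10⁻¹² × 3.46×10⁻⁵ / 3.23×10⁻³ = 9.48×10⁻¹⁴ F.
σ = Q/A = CV/A = 9.48×10⁻¹⁴ × 402 / 3.46×10⁻⁵ = 1.10×10⁻⁶ C/m².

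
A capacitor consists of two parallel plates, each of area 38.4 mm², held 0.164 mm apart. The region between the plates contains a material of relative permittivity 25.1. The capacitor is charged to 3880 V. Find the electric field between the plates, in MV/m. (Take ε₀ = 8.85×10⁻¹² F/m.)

23.7 MV/m

E = V/d = 3880 / 1.64×10⁻⁴ = 2.37×10⁷ V/m.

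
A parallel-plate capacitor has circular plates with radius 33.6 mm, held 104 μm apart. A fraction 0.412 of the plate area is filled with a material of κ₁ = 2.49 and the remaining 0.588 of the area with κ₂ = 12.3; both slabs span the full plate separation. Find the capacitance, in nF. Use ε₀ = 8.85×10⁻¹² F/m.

C ≈ 2.49 nF

A = π(33.6 mm)² = 3.55×10⁻³ m².
Side-by-side slabs ⇒ two capacitors in parallel, each spanning the full gap.
C₁ = κ₁ε₀A₁/d = 2.49 × 8.85×10⁻¹² × 1.46×10⁻³ / 1.04×10⁻⁴ = 3.10×10⁻¹⁰ F.
C₂ = κ₂ε₀A₂/d = 12.3 × 8.85×10⁻¹² × 2.09×10⁻³ / 1.04×10⁻⁴ = 2.18×10⁻⁹ F.
C = C₁ + C₂ = 2.49×10⁻⁹ F.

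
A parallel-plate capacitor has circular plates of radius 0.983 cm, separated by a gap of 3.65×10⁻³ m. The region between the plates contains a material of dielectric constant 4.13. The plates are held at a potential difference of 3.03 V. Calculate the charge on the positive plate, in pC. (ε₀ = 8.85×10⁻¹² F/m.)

A = π(0.983 cm)² = 3.04×10⁻⁴ m².
C = κε₀A/d = 4.13 × 8.85×10⁻¹² × 3.04×10⁻⁴ / 3.65×10⁻³ = 3.04×10⁻¹² F.
Q = CV = 3.04×10⁻¹² × 3.03 = 9.21×10⁻¹² C.

9.21 pC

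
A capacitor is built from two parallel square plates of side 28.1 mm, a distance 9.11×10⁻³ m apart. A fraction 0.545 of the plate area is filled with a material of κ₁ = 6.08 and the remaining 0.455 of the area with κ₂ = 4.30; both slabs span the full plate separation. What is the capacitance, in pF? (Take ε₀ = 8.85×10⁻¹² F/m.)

A = (28.1 mm)² = 7.90×10⁻⁴ m².
Side-by-side slabs ⇒ two capacitors in parallel, each spanning the full gap.
C₁ = κ₁ε₀A₁/d = 6.08 × 8.85×10⁻¹² × 4.30×10⁻⁴ / 9.11×10⁻³ = 2.54×10⁻¹² F.
C₂ = κ₂ε₀A₂/d = 4.30 × 8.85×10⁻¹² × 3.59×10⁻⁴ / 9.11×10⁻³ = 1.50×10⁻¹² F.
C = C₁ + C₂ = 4.04×10⁻¹² F.

C ≈ 4.04 pF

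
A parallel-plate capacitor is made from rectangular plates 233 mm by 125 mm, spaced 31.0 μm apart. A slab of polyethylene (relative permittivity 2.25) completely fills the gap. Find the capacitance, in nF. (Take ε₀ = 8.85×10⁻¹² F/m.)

18.7 nF

A = 233 × 125 mm² = 2.91×10⁻² m².
C = κε₀A/d = 2.25 × 8.85×10⁻¹² × 2.91×10⁻² / 3.10×10⁻⁵ = 1.87×10⁻⁸ F.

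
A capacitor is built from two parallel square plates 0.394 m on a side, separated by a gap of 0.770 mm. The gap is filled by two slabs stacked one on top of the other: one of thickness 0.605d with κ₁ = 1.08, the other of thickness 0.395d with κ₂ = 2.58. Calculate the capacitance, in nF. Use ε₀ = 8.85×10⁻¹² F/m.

A = (0.394 m)² = 0.155 m².
Stacked slabs ⇒ two capacitors in series, each with the full plate area.
C₁ = κ₁ε₀A/d₁ = 1.08 × 8.85×10⁻¹² × 0.155 / 4.66×10⁻⁴ = 3.19×10⁻⁹ F.
C₂ = κ₂ε₀A/d₂ = 2.58 × 8.85×10⁻¹² × 0.155 / 3.04×10⁻⁴ = 1.17×10⁻⁸ F.
C = (1/C₁ + 1/C₂)⁻¹ = 2.50×10⁻⁹ F.

2.50 nF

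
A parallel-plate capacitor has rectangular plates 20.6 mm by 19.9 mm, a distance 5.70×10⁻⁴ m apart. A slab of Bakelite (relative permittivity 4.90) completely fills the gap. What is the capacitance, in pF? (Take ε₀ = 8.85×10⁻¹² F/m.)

A = 20.6 × 19.9 mm² = 4.10×10⁻⁴ m².
C = κε₀A/d = 4.90 × 8.85×10⁻¹² × 4.10×10⁻⁴ / 5.70×10⁻⁴ = 3.12×10⁻¹¹ F.

C ≈ 31.2 pF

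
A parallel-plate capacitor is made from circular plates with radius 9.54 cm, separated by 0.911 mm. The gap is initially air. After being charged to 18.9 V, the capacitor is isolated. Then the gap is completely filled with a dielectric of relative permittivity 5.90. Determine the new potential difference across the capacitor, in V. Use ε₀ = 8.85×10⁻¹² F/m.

V ≈ 3.20 V

A = π(9.54 cm)² = 2.86×10⁻² m².
Initially C₁ = ε₀A/d = 8.85×10⁻¹² × 2.86×10⁻² / 9.11×10⁻⁴ = 2.78×10⁻¹⁰ F.
V₁ = 18.9 V.
Isolated ⇒ Q is held fixed. C₂ = 5.90 C₁ and V = Q/C, so V₂/V₁ = C₁/C₂ = 0.169.
V₂ = 0.169 × 18.9 = 3.20 V.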